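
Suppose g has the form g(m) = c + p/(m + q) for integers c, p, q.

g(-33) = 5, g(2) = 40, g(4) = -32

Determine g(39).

(g(m) − c)(m + q) = p for each data point; the three points give a linear system in c and q, then p follows.
Solving: c = 4, q = -3, p = -36, so g(m) = 4 − 36/(m − 3).
Then g(39) = 4 − 36/36 = 3.

3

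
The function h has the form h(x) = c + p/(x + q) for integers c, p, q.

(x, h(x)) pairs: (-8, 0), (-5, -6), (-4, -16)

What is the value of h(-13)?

2

(h(x) − c)(x + q) = p for each data point; the three points give a linear system in c and q, then p follows.
Solving: c = 4, q = 3, p = 20, so h(x) = 4 + 20/(x + 3).
Then h(-13) = 4 + 20/(-10) = 2.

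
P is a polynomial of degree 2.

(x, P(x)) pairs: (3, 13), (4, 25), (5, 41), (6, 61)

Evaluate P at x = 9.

First differences: 12, 16, 20. Second differences: 4, 4.
Level-2 differences are constant, so P has degree 2.
Fitting a degree-2 polynomial gives P(x) = 2x² - 2x + 1.
Then P(9) = 145.

145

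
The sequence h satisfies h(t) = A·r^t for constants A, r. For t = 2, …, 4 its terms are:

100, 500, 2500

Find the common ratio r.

Consecutive ratio: 500/100 = 5, and 2500/500 = 5, so r = 5.
Then A·5^2 = 100 gives A = 4, and h(t) = 4·5^t.

5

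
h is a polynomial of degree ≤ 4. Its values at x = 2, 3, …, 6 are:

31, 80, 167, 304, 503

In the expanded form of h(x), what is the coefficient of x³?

2

First differences: 49, 87, 137, 199. Second differences: 38, 50, 62. Third differences: 12, 12.
Level-3 differences are constant, so h has degree 3.
Fitting a degree-3 polynomial gives h(x) = 2x³ + x² + 6x - 1.
The coefficient of x³ is 2.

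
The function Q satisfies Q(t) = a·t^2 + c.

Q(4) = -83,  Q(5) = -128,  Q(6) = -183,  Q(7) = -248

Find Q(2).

-23

From Q(4) = -83 and Q(5) = -128: 16a + c = -83 and 25a + c = -128.
Subtracting: 9a = -45, so a = -5; then c = -83 − (-5)·16 = -3.
So Q(t) = -5t² − 3, and Q(2) = -23.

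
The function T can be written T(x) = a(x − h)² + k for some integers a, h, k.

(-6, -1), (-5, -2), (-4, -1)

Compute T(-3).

2

First differences -1, 1; second difference 2 = 2a, so a = 1.
Expanding, the x-coefficient is −2ah = -2h; matching it to the data gives h = -5, and then k = -2.
So T(x) = 1(x + 5)² − 2.
T(-3) = 1·2² − 2 = 2.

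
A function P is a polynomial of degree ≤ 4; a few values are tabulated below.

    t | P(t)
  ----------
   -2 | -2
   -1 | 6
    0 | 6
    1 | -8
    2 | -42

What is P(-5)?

-14

First differences: 8, 0, -14, -34. Second differences: -8, -14, -20. Third differences: -6, -6.
Level-3 differences are constant, so P has degree 3.
Fitting a degree-3 polynomial gives P(t) = -t³ - 7t² - 6t + 6.
Then P(-5) = -14.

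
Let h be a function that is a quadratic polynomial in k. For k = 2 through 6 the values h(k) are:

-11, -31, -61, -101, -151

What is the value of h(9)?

Write h(k) = ak² + bk + c; the 5 given values yield a linear system in the 3 coefficients.
Solving, h(k) = -5k² + 5k - 1.
Then h(9) = -361.

-361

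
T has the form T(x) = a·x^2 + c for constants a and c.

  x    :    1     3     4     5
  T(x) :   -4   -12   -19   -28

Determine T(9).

-84

From T(1) = -4 and T(3) = -12: 1a + c = -4 and 9a + c = -12.
Subtracting: 8a = -8, so a = -1; then c = -4 − (-1)·1 = -3.
So T(x) = -1x² − 3, and T(9) = -84.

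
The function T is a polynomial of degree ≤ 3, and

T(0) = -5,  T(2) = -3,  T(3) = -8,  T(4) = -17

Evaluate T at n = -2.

-23

Write T(n) = an³ + bn² + cn + d; the 4 given values yield a linear system in the 4 coefficients.
Solving, the leading coefficient vanishes, and T(n) = -2n² + 5n - 5.
Then T(-2) = -23.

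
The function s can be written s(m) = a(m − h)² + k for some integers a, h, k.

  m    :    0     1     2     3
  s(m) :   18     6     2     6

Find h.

First differences -12, -4, 4; second difference 8 = 2a, so a = 4.
Expanding, the m-coefficient is −2ah = -8h; matching it to the data gives h = 2, and then k = 2.
So s(m) = 4(m − 2)² + 2.
Hence h = 2.

2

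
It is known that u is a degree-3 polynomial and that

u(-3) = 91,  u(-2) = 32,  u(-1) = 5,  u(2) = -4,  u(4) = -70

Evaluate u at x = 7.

Write u(x) = ax³ + bx² + cx + d; the 5 given values yield a linear system in the 4 coefficients.
Solving, u(x) = -2x³ + 4x² - x - 2.
Then u(7) = -499.

-499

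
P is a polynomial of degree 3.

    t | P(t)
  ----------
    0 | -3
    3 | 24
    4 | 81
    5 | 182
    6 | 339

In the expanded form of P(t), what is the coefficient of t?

-3

Write P(t) = at³ + bt² + ct + d; the 5 given values yield a linear system in the 4 coefficients.
Solving, P(t) = 2t³ - 2t² - 3t - 3.
The coefficient of t is -3.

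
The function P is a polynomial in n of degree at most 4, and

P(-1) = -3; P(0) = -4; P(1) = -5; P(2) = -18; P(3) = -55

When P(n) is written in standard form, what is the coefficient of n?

1

First differences: -1, -1, -13, -37. Second differences: 0, -12, -24. Third differences: -12, -12.
Level-3 differences are constant, so P has degree 3.
Fitting a degree-3 polynomial gives P(n) = -2n³ + n - 4.
The coefficient of n is 1.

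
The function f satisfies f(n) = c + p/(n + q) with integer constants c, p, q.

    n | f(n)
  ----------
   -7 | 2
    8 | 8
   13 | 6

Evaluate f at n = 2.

-16

(f(n) − c)(n + q) = p for each data point; the three points give a linear system in c and q, then p follows.
Solving: c = 4, q = -3, p = 20, so f(n) = 4 + 20/(n − 3).
Then f(2) = 4 + 20/(-1) = -16.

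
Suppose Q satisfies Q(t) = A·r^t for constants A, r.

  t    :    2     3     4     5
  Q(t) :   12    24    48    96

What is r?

Consecutive ratio: 24/12 = 2, and 48/24 = 2, so r = 2.
Then A·2^2 = 12 gives A = 3, and Q(t) = 3·2^t.

2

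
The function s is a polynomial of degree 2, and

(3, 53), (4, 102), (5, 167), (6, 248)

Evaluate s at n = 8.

First differences: 49, 65, 81. Second differences: 16, 16.
Level-2 differences are constant, so s has degree 2.
Fitting a degree-2 polynomial gives s(n) = 8n² - 7n + 2.
Then s(8) = 458.

458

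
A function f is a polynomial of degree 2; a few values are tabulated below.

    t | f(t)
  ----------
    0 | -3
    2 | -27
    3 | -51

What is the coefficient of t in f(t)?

-4

Write f(t) = at² + bt + c; the 3 given values yield a linear system in the 3 coefficients.
Solving, f(t) = -4t² - 4t - 3.
The coefficient of t is -4.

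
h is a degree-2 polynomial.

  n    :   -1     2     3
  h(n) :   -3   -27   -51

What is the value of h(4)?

-83

Write h(n) = an² + bn + c; the 3 given values yield a linear system in the 3 coefficients.
Solving, h(n) = -4n² - 4n - 3.
Then h(4) = -83.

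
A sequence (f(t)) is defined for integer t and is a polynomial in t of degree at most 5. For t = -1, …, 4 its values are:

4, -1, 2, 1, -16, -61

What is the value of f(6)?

-283

First differences: -5, 3, -1, -17, -45. Second differences: 8, -4, -16, -28. Third differences: -12, -12, -12.
Level-3 differences are constant, so f has degree 3.
Fitting a degree-3 polynomial gives f(t) = -2t³ + 4t² + t - 1.
Then f(6) = -283.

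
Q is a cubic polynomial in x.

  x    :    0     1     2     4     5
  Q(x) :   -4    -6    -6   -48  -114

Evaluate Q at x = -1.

12

Write Q(x) = ax³ + bx² + cx + d; the 5 given values yield a linear system in the 4 coefficients.
Solving, Q(x) = -2x³ + 7x² - 7x - 4.
Then Q(-1) = 12.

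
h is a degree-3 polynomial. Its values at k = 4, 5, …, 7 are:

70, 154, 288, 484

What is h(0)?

-6

Write h(k) = ak³ + bk² + ck + d; the 4 given values yield a linear system in the 4 coefficients.
Solving, h(k) = 2k³ - 5k² + 7k - 6.
The constant term is h(0) = -6.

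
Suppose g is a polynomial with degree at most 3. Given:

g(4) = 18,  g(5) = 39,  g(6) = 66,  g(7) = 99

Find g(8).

138

First differences: 21, 27, 33. Second differences: 6, 6.
Level-2 differences are constant, so g has degree 2.
Extending the table by one column gives the next first difference 39, so g(8) = 99 + 39 = 138.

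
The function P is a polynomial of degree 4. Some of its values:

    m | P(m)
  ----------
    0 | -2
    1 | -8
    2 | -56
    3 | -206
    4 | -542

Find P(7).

-3866

Write P(m) = am^4 + bm³ + cm² + dm + e; the 5 given values yield a linear system in the 5 coefficients.
Solving, P(m) = -m^4 - 4m³ - 2m² + m - 2.
Then P(7) = -3866.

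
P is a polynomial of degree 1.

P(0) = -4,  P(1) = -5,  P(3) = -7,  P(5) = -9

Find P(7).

-11

Write P(k) = ak + b; the 4 given values yield a linear system in the 2 coefficients.
Solving, P(k) = -k - 4.
Then P(7) = -11.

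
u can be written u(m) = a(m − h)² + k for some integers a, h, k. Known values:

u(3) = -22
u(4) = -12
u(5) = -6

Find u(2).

First differences 10, 6; second difference -4 = 2a, so a = -2.
Expanding, the m-coefficient is −2ah = 4h; matching it to the data gives h = 6, and then k = -4.
So u(m) = -2(m − 6)² − 4.
u(2) = -2·(-4)² − 4 = -36.

-36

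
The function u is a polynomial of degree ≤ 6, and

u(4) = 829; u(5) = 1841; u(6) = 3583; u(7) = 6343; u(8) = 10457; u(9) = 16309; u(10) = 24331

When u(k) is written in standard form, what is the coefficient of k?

First differences: 1012, 1742, 2760, 4114, 5852, 8022. Second differences: 730, 1018, 1354, 1738, 2170. Third differences: 288, 336, 384, 432. Fourth differences: 48, 48, 48.
Level-4 differences are constant, so u has degree 4.
Fitting a degree-4 polynomial gives u(k) = 2k^4 + 4k³ + 3k² + 3k + 1.
The coefficient of k is 3.

3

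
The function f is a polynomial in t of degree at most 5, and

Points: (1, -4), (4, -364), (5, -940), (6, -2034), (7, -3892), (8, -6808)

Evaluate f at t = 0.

Write f(t) = at^5 + bt^4 + ct³ + dt² + et + p; the 6 given values yield a linear system in the 6 coefficients.
Solving, the leading coefficient vanishes, and f(t) = -2t^4 + 3t³ - 2t² - 3t.
Then f(0) = 0.

0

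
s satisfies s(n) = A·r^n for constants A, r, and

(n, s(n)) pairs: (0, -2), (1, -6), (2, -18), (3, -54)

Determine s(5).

Consecutive ratio: -6/(-2) = 3, and -18/(-6) = 3, so r = 3.
Then A·3^0 = -2 gives A = -2, and s(n) = -2·3^n.
s(5) = -2·3^5 = -486.

-486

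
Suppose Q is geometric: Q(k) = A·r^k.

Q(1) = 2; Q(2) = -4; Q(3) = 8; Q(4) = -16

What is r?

-2

Consecutive ratio: -4/2 = -2, and 8/(-4) = -2, so r = -2.
Then A·(-2)^1 = 2 gives A = -1, and Q(k) = -1·(-2)^k.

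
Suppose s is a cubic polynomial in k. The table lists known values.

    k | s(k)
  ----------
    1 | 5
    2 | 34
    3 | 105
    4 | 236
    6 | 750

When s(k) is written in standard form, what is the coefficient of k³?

Write s(k) = ak³ + bk² + ck + d; the 5 given values yield a linear system in the 4 coefficients.
Solving, s(k) = 3k³ + 3k² - k.
The coefficient of k³ is 3.

3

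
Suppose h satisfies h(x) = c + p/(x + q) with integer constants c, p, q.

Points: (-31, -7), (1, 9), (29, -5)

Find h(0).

24

(h(x) − c)(x + q) = p for each data point; the three points give a linear system in c and q, then p follows.
Solving: c = -6, q = 1, p = 30, so h(x) = -6 + 30/(x + 1).
Then h(0) = -6 + 30/1 = 24.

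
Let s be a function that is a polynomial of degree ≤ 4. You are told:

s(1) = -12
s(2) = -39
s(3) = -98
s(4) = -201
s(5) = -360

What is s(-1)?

-6

Write s(n) = an^4 + bn³ + cn² + dn + e; the 5 given values yield a linear system in the 5 coefficients.
Solving, the leading coefficient vanishes, and s(n) = -2n³ - 4n² - n - 5.
Then s(-1) = -6.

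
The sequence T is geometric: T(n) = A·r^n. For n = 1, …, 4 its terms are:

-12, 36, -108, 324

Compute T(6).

Consecutive ratio: 36/(-12) = -3, and -108/36 = -3, so r = -3.
Then A·(-3)^1 = -12 gives A = 4, and T(n) = 4·(-3)^n.
T(6) = 4·(-3)^6 = 2916.

2916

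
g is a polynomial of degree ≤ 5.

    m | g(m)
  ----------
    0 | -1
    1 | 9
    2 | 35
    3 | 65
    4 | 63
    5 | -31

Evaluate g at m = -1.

First differences: 10, 26, 30, -2, -94. Second differences: 16, 4, -32, -92. Third differences: -12, -36, -60. Fourth differences: -24, -24.
Level-4 differences are constant, so g has degree 4.
Fitting a degree-4 polynomial gives g(m) = -m^4 + 4m³ + 3m² + 4m - 1.
Then g(-1) = -7.

-7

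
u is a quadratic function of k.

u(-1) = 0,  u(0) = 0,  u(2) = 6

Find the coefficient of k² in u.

1

Write u(k) = ak² + bk + c; the 3 given values yield a linear system in the 3 coefficients.
Solving, u(k) = k² + k.
The coefficient of k² is 1.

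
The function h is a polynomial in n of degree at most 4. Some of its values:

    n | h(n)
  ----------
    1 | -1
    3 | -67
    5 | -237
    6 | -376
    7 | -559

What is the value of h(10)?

Write h(n) = an^4 + bn³ + cn² + dn + e; the 5 given values yield a linear system in the 5 coefficients.
Solving, the leading coefficient vanishes, and h(n) = -n³ - 4n² - 4n + 8.
Then h(10) = -1432.

-1432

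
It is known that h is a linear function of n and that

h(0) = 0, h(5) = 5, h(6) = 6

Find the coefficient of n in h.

1

Write h(n) = an + b; the 3 given values yield a linear system in the 2 coefficients.
Solving, h(n) = n.
The coefficient of n is 1.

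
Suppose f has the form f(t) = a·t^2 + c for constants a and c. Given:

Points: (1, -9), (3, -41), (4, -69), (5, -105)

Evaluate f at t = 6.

-149

From f(1) = -9 and f(3) = -41: 1a + c = -9 and 9a + c = -41.
Subtracting: 8a = -32, so a = -4; then c = -9 − (-4)·1 = -5.
So f(t) = -4t² − 5, and f(6) = -149.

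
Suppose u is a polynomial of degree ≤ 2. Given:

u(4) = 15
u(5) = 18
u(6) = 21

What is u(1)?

First differences: 3, 3.
Level-1 differences are constant, so u has degree 1.
Fitting a degree-1 polynomial gives u(m) = 3m + 3.
Then u(1) = 6.

6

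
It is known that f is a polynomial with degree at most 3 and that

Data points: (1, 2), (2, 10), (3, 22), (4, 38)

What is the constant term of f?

-2

Write f(x) = ax³ + bx² + cx + d; the 4 given values yield a linear system in the 4 coefficients.
Solving, the leading coefficient vanishes, and f(x) = 2x² + 2x - 2.
The constant term is f(0) = -2.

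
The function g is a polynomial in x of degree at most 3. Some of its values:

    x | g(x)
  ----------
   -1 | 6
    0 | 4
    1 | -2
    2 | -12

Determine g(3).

-26

First differences: -2, -6, -10. Second differences: -4, -4.
Level-2 differences are constant, so g has degree 2.
Fitting a degree-2 polynomial gives g(x) = -2x² - 4x + 4.
Then g(3) = -26.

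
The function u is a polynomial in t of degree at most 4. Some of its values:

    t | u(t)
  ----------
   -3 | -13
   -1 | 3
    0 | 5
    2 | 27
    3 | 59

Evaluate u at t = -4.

-39

Write u(t) = at^4 + bt³ + ct² + dt + e; the 5 given values yield a linear system in the 5 coefficients.
Solving, the leading coefficient vanishes, and u(t) = t³ + 2t² + 3t + 5.
Then u(-4) = -39.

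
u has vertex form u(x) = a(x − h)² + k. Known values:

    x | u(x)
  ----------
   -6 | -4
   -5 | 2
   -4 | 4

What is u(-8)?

-28

First differences 6, 2; second difference -4 = 2a, so a = -2.
Expanding, the x-coefficient is −2ah = 4h; matching it to the data gives h = -4, and then k = 4.
So u(x) = -2(x + 4)² + 4.
u(-8) = -2·(-4)² + 4 = -28.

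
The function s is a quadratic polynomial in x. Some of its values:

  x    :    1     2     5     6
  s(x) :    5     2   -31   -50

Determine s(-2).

-10

Write s(x) = ax² + bx + c; the 4 given values yield a linear system in the 3 coefficients.
Solving, s(x) = -2x² + 3x + 4.
Then s(-2) = -10.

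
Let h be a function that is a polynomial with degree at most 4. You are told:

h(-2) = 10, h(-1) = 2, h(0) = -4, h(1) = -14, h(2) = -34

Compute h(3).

Write h(m) = am^4 + bm³ + cm² + dm + e; the 5 given values yield a linear system in the 5 coefficients.
Solving, the leading coefficient vanishes, and h(m) = -m³ - 2m² - 7m - 4.
Then h(3) = -70.

-70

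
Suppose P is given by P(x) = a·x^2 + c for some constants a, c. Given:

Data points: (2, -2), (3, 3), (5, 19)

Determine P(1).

From P(2) = -2 and P(3) = 3: 4a + c = -2 and 9a + c = 3.
Subtracting: 5a = 5, so a = 1; then c = -2 − 1·4 = -6.
So P(x) = 1x² − 6, and P(1) = -5.

-5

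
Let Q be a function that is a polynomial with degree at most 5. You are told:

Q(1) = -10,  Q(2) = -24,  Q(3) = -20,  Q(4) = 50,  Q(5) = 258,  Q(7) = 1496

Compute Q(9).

Write Q(n) = an^5 + bn^4 + cn³ + dn² + en + p; the 6 given values yield a linear system in the 6 coefficients.
Solving, the leading coefficient vanishes, and Q(n) = n^4 - 2n³ - 4n² - 3n - 2.
Then Q(9) = 4750.

4750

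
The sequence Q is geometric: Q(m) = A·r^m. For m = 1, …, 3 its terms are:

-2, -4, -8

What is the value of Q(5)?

Consecutive ratio: -4/(-2) = 2, and -8/(-4) = 2, so r = 2.
Then A·2^1 = -2 gives A = -1, and Q(m) = -1·2^m.
Q(5) = -1·2^5 = -32.

-32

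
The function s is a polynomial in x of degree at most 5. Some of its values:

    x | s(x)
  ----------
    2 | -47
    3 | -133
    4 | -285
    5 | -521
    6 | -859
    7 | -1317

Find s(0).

First differences: -86, -152, -236, -338, -458. Second differences: -66, -84, -102, -120. Third differences: -18, -18, -18.
Level-3 differences are constant, so s has degree 3.
Fitting a degree-3 polynomial gives s(x) = -3x³ - 6x² + x - 1.
Then s(0) = -1.

-1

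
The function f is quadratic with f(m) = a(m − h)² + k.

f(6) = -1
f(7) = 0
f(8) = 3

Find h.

First differences 1, 3; second difference 2 = 2a, so a = 1.
Expanding, the m-coefficient is −2ah = -2h; matching it to the data gives h = 6, and then k = -1.
So f(m) = 1(m − 6)² − 1.
Hence h = 6.

6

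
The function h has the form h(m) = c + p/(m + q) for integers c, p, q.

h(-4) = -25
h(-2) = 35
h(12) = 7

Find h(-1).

20

(h(m) − c)(m + q) = p for each data point; the three points give a linear system in c and q, then p follows.
Solving: c = 5, q = 3, p = 30, so h(m) = 5 + 30/(m + 3).
Then h(-1) = 5 + 30/2 = 20.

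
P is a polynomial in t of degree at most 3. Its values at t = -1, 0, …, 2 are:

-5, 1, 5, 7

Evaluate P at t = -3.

-23

First differences: 6, 4, 2. Second differences: -2, -2.
Level-2 differences are constant, so P has degree 2.
Fitting a degree-2 polynomial gives P(t) = -t² + 5t + 1.
Then P(-3) = -23.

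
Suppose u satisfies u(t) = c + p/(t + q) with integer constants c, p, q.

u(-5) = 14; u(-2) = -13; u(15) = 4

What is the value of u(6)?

(u(t) − c)(t + q) = p for each data point; the three points give a linear system in c and q, then p follows.
Solving: c = 5, q = 3, p = -18, so u(t) = 5 − 18/(t + 3).
Then u(6) = 5 − 18/9 = 3.

3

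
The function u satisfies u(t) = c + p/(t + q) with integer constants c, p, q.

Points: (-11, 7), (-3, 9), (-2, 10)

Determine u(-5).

(u(t) − c)(t + q) = p for each data point; the three points give a linear system in c and q, then p follows.
Solving: c = 6, q = -1, p = -12, so u(t) = 6 − 12/(t − 1).
Then u(-5) = 6 − 12/(-6) = 8.

8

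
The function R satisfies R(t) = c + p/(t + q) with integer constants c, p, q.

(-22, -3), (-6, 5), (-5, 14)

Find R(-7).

(R(t) − c)(t + q) = p for each data point; the three points give a linear system in c and q, then p follows.
Solving: c = -4, q = 4, p = -18, so R(t) = -4 − 18/(t + 4).
Then R(-7) = -4 − 18/(-3) = 2.

2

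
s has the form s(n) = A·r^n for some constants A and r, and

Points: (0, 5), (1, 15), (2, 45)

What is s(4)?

Consecutive ratio: 15/5 = 3, and 45/15 = 3, so r = 3.
Then A·3^0 = 5 gives A = 5, and s(n) = 5·3^n.
s(4) = 5·3^4 = 405.

405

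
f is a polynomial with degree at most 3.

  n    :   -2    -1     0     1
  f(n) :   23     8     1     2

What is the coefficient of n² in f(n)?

First differences: -15, -7, 1. Second differences: 8, 8.
Level-2 differences are constant, so f has degree 2.
Fitting a degree-2 polynomial gives f(n) = 4n² - 3n + 1.
The coefficient of n² is 4.

4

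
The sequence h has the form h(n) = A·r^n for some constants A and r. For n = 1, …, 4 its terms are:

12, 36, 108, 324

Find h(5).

972

Consecutive ratio: 36/12 = 3, and 108/36 = 3, so r = 3.
Then A·3^1 = 12 gives A = 4, and h(n) = 4·3^n.
h(5) = 4·3^5 = 972.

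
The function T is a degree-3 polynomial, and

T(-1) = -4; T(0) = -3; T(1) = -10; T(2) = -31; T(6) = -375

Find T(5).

Write T(t) = at³ + bt² + ct + d; the 5 given values yield a linear system in the 4 coefficients.
Solving, T(t) = -t³ - 4t² - 2t - 3.
Then T(5) = -238.

-238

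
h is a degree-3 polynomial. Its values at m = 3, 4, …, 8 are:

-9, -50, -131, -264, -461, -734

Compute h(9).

First differences: -41, -81, -133, -197, -273. Second differences: -40, -52, -64, -76. Third differences: -12, -12, -12.
Level-3 differences are constant, so h has degree 3.
Fitting a degree-3 polynomial gives h(m) = -2m³ + 4m² + 5m - 6.
Then h(9) = -1095.

-1095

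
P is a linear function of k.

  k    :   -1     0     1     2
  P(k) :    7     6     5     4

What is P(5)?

1

First differences: -1, -1, -1.
Level-1 differences are constant, so P has degree 1.
Fitting a degree-1 polynomial gives P(k) = -k + 6.
Then P(5) = 1.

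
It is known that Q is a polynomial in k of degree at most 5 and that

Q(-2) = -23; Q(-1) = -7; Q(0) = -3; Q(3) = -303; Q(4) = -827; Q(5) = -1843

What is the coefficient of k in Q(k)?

Write Q(k) = ak^5 + bk^4 + ck³ + dk² + ek + p; the 6 given values yield a linear system in the 6 coefficients.
Solving, the leading coefficient vanishes, and Q(k) = -2k^4 - 4k³ - 4k² + 2k - 3.
The coefficient of k is 2.

2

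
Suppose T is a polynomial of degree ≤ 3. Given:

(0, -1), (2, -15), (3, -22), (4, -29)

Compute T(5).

-36

Write T(t) = at³ + bt² + ct + d; the 4 given values yield a linear system in the 4 coefficients.
Solving, the top 2 coefficients vanish, and T(t) = -7t - 1.
Then T(5) = -36.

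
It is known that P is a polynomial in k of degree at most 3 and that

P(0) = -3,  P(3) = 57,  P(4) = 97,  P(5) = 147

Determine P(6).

Write P(k) = ak³ + bk² + ck + d; the 4 given values yield a linear system in the 4 coefficients.
Solving, the leading coefficient vanishes, and P(k) = 5k² + 5k - 3.
Then P(6) = 207.

207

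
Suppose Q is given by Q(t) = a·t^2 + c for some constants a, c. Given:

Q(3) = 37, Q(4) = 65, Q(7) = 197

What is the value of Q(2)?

From Q(3) = 37 and Q(4) = 65: 9a + c = 37 and 16a + c = 65.
Subtracting: 7a = 28, so a = 4; then c = 37 − 4·9 = 1.
So Q(t) = 4t² + 1, and Q(2) = 17.

17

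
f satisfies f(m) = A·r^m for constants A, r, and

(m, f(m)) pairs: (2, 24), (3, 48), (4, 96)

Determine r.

Consecutive ratio: 48/24 = 2, and 96/48 = 2, so r = 2.
Then A·2^2 = 24 gives A = 6, and f(m) = 6·2^m.

2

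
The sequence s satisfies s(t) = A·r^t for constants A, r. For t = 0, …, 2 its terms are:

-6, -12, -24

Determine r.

Consecutive ratio: -12/(-6) = 2, and -24/(-12) = 2, so r = 2.
Then A·2^0 = -6 gives A = -6, and s(t) = -6·2^t.

2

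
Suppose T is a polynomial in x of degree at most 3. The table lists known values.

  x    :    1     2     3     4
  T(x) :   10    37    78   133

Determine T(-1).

First differences: 27, 41, 55. Second differences: 14, 14.
Level-2 differences are constant, so T has degree 2.
Fitting a degree-2 polynomial gives T(x) = 7x² + 6x - 3.
Then T(-1) = -2.

-2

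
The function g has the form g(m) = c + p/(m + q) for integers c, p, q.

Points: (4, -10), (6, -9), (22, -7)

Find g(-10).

(g(m) − c)(m + q) = p for each data point; the three points give a linear system in c and q, then p follows.
Solving: c = -6, q = 2, p = -24, so g(m) = -6 − 24/(m + 2).
Then g(-10) = -6 − 24/(-8) = -3.

-3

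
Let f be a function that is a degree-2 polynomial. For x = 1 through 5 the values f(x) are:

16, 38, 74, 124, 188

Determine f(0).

8

Write f(x) = ax² + bx + c; the 5 given values yield a linear system in the 3 coefficients.
Solving, f(x) = 7x² + x + 8.
Then f(0) = 8.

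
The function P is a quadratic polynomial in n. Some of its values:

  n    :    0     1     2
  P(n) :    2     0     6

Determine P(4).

42

Write P(n) = an² + bn + c; the 3 given values yield a linear system in the 3 coefficients.
Solving, P(n) = 4n² - 6n + 2.
Then P(4) = 42.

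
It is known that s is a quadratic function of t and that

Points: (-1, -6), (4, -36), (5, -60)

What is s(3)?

-18

Write s(t) = at² + bt + c; the 3 given values yield a linear system in the 3 coefficients.
Solving, s(t) = -3t² + 3t.
Then s(3) = -18.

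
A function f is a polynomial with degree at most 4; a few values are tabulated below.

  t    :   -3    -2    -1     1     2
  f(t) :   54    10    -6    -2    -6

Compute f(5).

-186

Write f(t) = at^4 + bt³ + ct² + dt + e; the 5 given values yield a linear system in the 5 coefficients.
Solving, the leading coefficient vanishes, and f(t) = -2t³ + 2t² + 4t - 6.
Then f(5) = -186.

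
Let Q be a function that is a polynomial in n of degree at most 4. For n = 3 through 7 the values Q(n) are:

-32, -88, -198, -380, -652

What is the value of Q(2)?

-12

First differences: -56, -110, -182, -272. Second differences: -54, -72, -90. Third differences: -18, -18.
Level-3 differences are constant, so Q has degree 3.
Fitting a degree-3 polynomial gives Q(n) = -3n³ + 9n² - 8n - 8.
Then Q(2) = -12.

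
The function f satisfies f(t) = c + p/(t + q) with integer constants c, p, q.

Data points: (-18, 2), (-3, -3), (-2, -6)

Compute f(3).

(f(t) − c)(t + q) = p for each data point; the three points give a linear system in c and q, then p follows.
Solving: c = 3, q = 0, p = 18, so f(t) = 3 + 18/(t + 0).
Then f(3) = 3 + 18/3 = 9.

9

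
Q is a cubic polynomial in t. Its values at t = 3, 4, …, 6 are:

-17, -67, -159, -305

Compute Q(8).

Write Q(t) = at³ + bt² + ct + d; the 4 given values yield a linear system in the 4 coefficients.
Solving, Q(t) = -2t³ + 3t² + 3t + 1.
Then Q(8) = -807.

-807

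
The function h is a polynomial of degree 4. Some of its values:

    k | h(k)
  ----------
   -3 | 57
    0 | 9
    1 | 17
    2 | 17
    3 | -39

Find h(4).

-223

Write h(k) = ak^4 + bk³ + ck² + dk + e; the 5 given values yield a linear system in the 5 coefficients.
Solving, h(k) = -k^4 - 2k³ + 9k² + 2k + 9.
Then h(4) = -223.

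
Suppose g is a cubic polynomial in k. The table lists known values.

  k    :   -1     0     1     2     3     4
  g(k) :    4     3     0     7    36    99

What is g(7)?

First differences: -1, -3, 7, 29, 63. Second differences: -2, 10, 22, 34. Third differences: 12, 12, 12.
Level-3 differences are constant, so g has degree 3.
Fitting a degree-3 polynomial gives g(k) = 2k³ - k² - 4k + 3.
Then g(7) = 612.

612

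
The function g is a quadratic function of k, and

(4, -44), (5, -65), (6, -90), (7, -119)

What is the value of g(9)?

-189

First differences: -21, -25, -29. Second differences: -4, -4.
Level-2 differences are constant, so g has degree 2.
Fitting a degree-2 polynomial gives g(k) = -2k² - 3k.
Then g(9) = -189.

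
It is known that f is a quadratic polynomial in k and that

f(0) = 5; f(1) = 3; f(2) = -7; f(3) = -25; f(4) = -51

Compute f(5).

-85

First differences: -2, -10, -18, -26. Second differences: -8, -8, -8.
Level-2 differences are constant, so f has degree 2.
Fitting a degree-2 polynomial gives f(k) = -4k² + 2k + 5.
Then f(5) = -85.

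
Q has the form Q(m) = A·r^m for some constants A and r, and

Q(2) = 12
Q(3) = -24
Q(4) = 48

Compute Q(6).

192

Consecutive ratio: -24/12 = -2, and 48/(-24) = -2, so r = -2.
Then A·(-2)^2 = 12 gives A = 3, and Q(m) = 3·(-2)^m.
Q(6) = 3·(-2)^6 = 192.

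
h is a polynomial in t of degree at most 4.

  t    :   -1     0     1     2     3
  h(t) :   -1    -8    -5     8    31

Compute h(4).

Write h(t) = at^4 + bt³ + ct² + dt + e; the 5 given values yield a linear system in the 5 coefficients.
Solving, the top 2 coefficients vanish, and h(t) = 5t² - 2t - 8.
Then h(4) = 64.

64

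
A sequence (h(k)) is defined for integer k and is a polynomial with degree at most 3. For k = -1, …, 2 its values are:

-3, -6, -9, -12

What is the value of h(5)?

First differences: -3, -3, -3.
Level-1 differences are constant, so h has degree 1.
Fitting a degree-1 polynomial gives h(k) = -3k - 6.
Then h(5) = -21.

-21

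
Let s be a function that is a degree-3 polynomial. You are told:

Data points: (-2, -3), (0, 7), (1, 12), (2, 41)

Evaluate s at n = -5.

-288

Write s(n) = an³ + bn² + cn + d; the 4 given values yield a linear system in the 4 coefficients.
Solving, s(n) = 3n³ + 3n² - n + 7.
Then s(-5) = -288.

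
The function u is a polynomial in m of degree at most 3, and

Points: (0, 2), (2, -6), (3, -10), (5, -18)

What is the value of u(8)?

Write u(m) = am³ + bm² + cm + d; the 4 given values yield a linear system in the 4 coefficients.
Solving, the top 2 coefficients vanish, and u(m) = -4m + 2.
Then u(8) = -30.

-30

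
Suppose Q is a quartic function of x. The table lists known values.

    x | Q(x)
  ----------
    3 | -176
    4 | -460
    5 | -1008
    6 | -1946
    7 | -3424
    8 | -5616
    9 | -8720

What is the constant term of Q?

-8

Write Q(x) = ax^4 + bx³ + cx² + dx + e; the 7 given values yield a linear system in the 5 coefficients.
Solving, Q(x) = -x^4 - 3x³ + x² - 5x - 8.
The constant term is Q(0) = -8.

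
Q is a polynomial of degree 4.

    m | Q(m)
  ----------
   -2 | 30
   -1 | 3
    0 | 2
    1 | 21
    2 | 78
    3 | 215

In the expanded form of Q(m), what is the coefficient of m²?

9

First differences: -27, -1, 19, 57, 137. Second differences: 26, 20, 38, 80. Third differences: -6, 18, 42. Fourth differences: 24, 24.
Level-4 differences are constant, so Q has degree 4.
Fitting a degree-4 polynomial gives Q(m) = m^4 + m³ + 9m² + 8m + 2.
The coefficient of m² is 9.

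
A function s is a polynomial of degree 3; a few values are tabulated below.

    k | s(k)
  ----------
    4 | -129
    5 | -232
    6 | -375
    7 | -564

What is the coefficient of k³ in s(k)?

Write s(k) = ak³ + bk² + ck + d; the 4 given values yield a linear system in the 4 coefficients.
Solving, s(k) = -k³ - 5k² + 3k + 3.
The coefficient of k³ is -1.

-1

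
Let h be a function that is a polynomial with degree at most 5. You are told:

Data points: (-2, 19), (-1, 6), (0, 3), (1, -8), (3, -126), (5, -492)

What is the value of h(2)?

Write h(k) = ak^5 + bk^4 + ck³ + dk² + ek + p; the 6 given values yield a linear system in the 6 coefficients.
Solving, the top 2 coefficients vanish, and h(k) = -3k³ - 4k² - 4k + 3.
Then h(2) = -45.

-45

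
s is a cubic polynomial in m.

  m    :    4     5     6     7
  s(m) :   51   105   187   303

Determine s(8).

Write s(m) = am³ + bm² + cm + d; the 4 given values yield a linear system in the 4 coefficients.
Solving, s(m) = m³ - m² + 2m - 5.
Then s(8) = 459.

459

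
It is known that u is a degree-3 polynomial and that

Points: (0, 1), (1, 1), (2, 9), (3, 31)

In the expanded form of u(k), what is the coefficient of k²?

Write u(k) = ak³ + bk² + ck + d; the 4 given values yield a linear system in the 4 coefficients.
Solving, u(k) = k³ + k² - 2k + 1.
The coefficient of k² is 1.

1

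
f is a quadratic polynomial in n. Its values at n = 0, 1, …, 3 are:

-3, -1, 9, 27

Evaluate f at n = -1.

First differences: 2, 10, 18. Second differences: 8, 8.
Level-2 differences are constant, so f has degree 2.
Fitting a degree-2 polynomial gives f(n) = 4n² - 2n - 3.
Then f(-1) = 3.

3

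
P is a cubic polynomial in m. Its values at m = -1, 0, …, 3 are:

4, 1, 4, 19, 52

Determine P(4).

109

First differences: -3, 3, 15, 33. Second differences: 6, 12, 18. Third differences: 6, 6.
Level-3 differences are constant, so P has degree 3.
Extending the table by one column gives the next first difference 57, so P(4) = 52 + 57 = 109.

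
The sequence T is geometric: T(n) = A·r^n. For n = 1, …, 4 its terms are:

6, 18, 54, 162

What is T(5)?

Consecutive ratio: 18/6 = 3, and 54/18 = 3, so r = 3.
Then A·3^1 = 6 gives A = 2, and T(n) = 2·3^n.
T(5) = 2·3^5 = 486.

486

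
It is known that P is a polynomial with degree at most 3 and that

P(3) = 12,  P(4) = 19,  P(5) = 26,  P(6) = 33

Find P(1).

First differences: 7, 7, 7.
Level-1 differences are constant, so P has degree 1.
Fitting a degree-1 polynomial gives P(n) = 7n - 9.
Then P(1) = -2.

-2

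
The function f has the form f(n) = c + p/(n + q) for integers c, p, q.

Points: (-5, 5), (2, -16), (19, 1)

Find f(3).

(f(n) − c)(n + q) = p for each data point; the three points give a linear system in c and q, then p follows.
Solving: c = 2, q = -1, p = -18, so f(n) = 2 − 18/(n − 1).
Then f(3) = 2 − 18/2 = -7.

-7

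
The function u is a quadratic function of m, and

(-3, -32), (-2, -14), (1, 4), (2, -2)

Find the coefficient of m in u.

Write u(m) = am² + bm + c; the 4 given values yield a linear system in the 3 coefficients.
Solving, u(m) = -3m² + 3m + 4.
The coefficient of m is 3.

3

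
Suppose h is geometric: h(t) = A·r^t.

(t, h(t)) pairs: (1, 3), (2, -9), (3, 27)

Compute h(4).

Consecutive ratio: -9/3 = -3, and 27/(-9) = -3, so r = -3.
Then A·(-3)^1 = 3 gives A = -1, and h(t) = -1·(-3)^t.
h(4) = -1·(-3)^4 = -81.

-81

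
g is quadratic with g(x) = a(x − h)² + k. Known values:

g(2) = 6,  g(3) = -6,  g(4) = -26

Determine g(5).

-54

First differences -12, -20; second difference -8 = 2a, so a = -4.
Expanding, the x-coefficient is −2ah = 8h; matching it to the data gives h = 1, and then k = 10.
So g(x) = -4(x − 1)² + 10.
g(5) = -4·4² + 10 = -54.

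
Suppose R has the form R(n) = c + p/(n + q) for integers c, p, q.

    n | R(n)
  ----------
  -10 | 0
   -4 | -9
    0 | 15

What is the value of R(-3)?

(R(n) − c)(n + q) = p for each data point; the three points give a linear system in c and q, then p follows.
Solving: c = 3, q = 2, p = 24, so R(n) = 3 + 24/(n + 2).
Then R(-3) = 3 + 24/(-1) = -21.

-21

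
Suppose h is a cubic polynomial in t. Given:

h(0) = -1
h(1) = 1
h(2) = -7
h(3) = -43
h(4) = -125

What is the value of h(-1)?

Write h(t) = at³ + bt² + ct + d; the 5 given values yield a linear system in the 4 coefficients.
Solving, h(t) = -3t³ + 4t² + t - 1.
Then h(-1) = 5.

5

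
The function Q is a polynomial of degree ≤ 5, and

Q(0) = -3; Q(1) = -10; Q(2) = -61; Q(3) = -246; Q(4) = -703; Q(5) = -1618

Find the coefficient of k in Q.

First differences: -7, -51, -185, -457, -915. Second differences: -44, -134, -272, -458. Third differences: -90, -138, -186. Fourth differences: -48, -48.
Level-4 differences are constant, so Q has degree 4.
Fitting a degree-4 polynomial gives Q(k) = -2k^4 - 3k³ + k² - 3k - 3.
The coefficient of k is -3.

-3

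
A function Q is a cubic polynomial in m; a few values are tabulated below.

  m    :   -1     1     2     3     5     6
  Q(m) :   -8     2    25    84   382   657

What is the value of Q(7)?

Write Q(m) = am³ + bm² + cm + d; the 6 given values yield a linear system in the 4 coefficients.
Solving, Q(m) = 3m³ + 2m - 3.
Then Q(7) = 1040.

1040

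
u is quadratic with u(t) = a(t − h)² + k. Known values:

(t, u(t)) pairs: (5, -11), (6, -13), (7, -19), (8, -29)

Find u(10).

First differences -2, -6, -10; second difference -4 = 2a, so a = -2.
Expanding, the t-coefficient is −2ah = 4h; matching it to the data gives h = 5, and then k = -11.
So u(t) = -2(t − 5)² − 11.
u(10) = -2·5² − 11 = -61.

-61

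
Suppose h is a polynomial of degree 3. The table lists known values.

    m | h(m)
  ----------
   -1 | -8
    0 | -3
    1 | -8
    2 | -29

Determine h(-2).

Write h(m) = am³ + bm² + cm + d; the 4 given values yield a linear system in the 4 coefficients.
Solving, h(m) = -m³ - 5m² + m - 3.
Then h(-2) = -17.

-17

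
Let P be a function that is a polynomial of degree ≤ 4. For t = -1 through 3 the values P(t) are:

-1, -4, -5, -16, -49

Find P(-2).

First differences: -3, -1, -11, -33. Second differences: 2, -10, -22. Third differences: -12, -12.
Level-3 differences are constant, so P has degree 3.
Fitting a degree-3 polynomial gives P(t) = -2t³ + t² - 4.
Then P(-2) = 16.

16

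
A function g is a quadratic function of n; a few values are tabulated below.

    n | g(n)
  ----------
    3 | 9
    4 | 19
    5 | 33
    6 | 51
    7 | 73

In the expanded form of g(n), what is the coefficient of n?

-4

First differences: 10, 14, 18, 22. Second differences: 4, 4, 4.
Level-2 differences are constant, so g has degree 2.
Fitting a degree-2 polynomial gives g(n) = 2n² - 4n + 3.
The coefficient of n is -4.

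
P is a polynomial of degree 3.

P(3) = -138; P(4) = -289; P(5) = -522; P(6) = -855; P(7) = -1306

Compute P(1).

-10

Write P(k) = ak³ + bk² + ck + d; the 5 given values yield a linear system in the 4 coefficients.
Solving, P(k) = -3k³ - 5k² - 5k + 3.
Then P(1) = -10.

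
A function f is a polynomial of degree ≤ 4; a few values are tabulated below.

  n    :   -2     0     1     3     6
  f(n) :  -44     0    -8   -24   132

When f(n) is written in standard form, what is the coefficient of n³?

Write f(n) = an^4 + bn³ + cn² + dn + e; the 5 given values yield a linear system in the 5 coefficients.
Solving, the leading coefficient vanishes, and f(n) = 2n³ - 8n² - 2n.
The coefficient of n³ is 2.

2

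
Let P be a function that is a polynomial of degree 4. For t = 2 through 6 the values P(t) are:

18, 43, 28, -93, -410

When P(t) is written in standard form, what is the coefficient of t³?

Write P(t) = at^4 + bt³ + ct² + dt + e; the 5 given values yield a linear system in the 5 coefficients.
Solving, P(t) = -t^4 + 3t³ + 8t² - 7t - 8.
The coefficient of t³ is 3.

3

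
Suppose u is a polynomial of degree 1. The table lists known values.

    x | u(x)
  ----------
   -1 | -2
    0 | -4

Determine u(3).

Write u(x) = ax + b; the 2 given values yield a linear system in the 2 coefficients.
Solving, u(x) = -2x - 4.
Then u(3) = -10.

-10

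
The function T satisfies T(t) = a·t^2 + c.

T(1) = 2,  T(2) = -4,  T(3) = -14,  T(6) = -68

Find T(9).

From T(1) = 2 and T(2) = -4: 1a + c = 2 and 4a + c = -4.
Subtracting: 3a = -6, so a = -2; then c = 2 − (-2)·1 = 4.
So T(t) = -2t² + 4, and T(9) = -158.

-158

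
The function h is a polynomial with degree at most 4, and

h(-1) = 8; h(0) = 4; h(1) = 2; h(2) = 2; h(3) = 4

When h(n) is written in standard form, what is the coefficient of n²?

1

Write h(n) = an^4 + bn³ + cn² + dn + e; the 5 given values yield a linear system in the 5 coefficients.
Solving, the top 2 coefficients vanish, and h(n) = n² - 3n + 4.
The coefficient of n² is 1.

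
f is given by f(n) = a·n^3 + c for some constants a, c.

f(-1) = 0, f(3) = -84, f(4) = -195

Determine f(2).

From f(-1) = 0 and f(3) = -84: -1a + c = 0 and 27a + c = -84.
Subtracting: 28a = -84, so a = -3; then c = 0 − (-3)·(-1) = -3.
So f(n) = -3n³ − 3, and f(2) = -27.

-27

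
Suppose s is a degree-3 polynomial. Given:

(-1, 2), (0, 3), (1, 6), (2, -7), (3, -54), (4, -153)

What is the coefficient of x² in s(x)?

First differences: 1, 3, -13, -47, -99. Second differences: 2, -16, -34, -52. Third differences: -18, -18, -18.
Level-3 differences are constant, so s has degree 3.
Fitting a degree-3 polynomial gives s(x) = -3x³ + x² + 5x + 3.
The coefficient of x² is 1.

1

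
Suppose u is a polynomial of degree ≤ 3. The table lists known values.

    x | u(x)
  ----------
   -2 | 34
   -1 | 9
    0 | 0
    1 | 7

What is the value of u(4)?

First differences: -25, -9, 7. Second differences: 16, 16.
Level-2 differences are constant, so u has degree 2.
Fitting a degree-2 polynomial gives u(x) = 8x² - x.
Then u(4) = 124.

124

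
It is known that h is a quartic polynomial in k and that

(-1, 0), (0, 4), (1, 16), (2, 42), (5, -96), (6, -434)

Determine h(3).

64

Write h(k) = ak^4 + bk³ + ck² + dk + e; the 6 given values yield a linear system in the 5 coefficients.
Solving, h(k) = -k^4 + 3k³ + 5k² + 5k + 4.
Then h(3) = 64.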